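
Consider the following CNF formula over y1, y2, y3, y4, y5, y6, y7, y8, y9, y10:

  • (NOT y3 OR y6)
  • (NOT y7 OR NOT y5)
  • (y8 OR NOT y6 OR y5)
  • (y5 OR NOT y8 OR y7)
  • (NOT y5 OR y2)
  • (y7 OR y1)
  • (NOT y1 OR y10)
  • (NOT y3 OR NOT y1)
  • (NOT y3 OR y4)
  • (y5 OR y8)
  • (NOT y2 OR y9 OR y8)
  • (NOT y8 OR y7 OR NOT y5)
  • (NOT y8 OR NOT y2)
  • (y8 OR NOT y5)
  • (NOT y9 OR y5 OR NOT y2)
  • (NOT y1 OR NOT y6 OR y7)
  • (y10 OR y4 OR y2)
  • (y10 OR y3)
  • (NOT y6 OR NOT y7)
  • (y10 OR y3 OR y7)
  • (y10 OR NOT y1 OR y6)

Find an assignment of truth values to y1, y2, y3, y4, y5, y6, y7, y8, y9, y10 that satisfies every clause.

y1=False, y2=False, y3=False, y4=False, y5=False, y6=False, y7=True, y8=True, y9=False, y10=True

y10 occurs only positively in the remaining clauses — set y10 = True.
Branch on y1: take y1 = False.
  then y7 is forced to True.
  then y5 is forced to False.
  then y8 is forced to True.
  then y2 is forced to False.
  then y6 is forced to False.
  then y3 is forced to False.
y4, y9 are now unconstrained; take y4 = False, y9 = False.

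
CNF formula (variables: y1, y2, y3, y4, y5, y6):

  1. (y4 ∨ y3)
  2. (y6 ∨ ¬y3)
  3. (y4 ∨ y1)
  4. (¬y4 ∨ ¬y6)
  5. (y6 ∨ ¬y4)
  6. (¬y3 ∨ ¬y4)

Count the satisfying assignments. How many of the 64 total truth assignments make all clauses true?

4

Satisfying assignments:
  y1=1 y2=0 y3=1 y4=0 y5=0 y6=1
  y1=1 y2=0 y3=1 y4=0 y5=1 y6=1
  y1=1 y2=1 y3=1 y4=0 y5=0 y6=1
  y1=1 y2=1 y3=1 y4=0 y5=1 y6=1
Count: 4.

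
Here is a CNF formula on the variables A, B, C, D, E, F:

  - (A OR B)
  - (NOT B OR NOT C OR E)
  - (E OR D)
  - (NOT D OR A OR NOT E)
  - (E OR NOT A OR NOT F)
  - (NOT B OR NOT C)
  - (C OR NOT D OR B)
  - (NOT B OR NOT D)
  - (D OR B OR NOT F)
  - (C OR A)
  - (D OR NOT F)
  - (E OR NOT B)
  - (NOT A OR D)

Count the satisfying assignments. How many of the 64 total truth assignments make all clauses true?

3

The models are:
  A=T B=F C=T D=T E=F F=F
  A=T B=F C=T D=T E=T F=F
  A=T B=F C=T D=T E=T F=T
Count: 3.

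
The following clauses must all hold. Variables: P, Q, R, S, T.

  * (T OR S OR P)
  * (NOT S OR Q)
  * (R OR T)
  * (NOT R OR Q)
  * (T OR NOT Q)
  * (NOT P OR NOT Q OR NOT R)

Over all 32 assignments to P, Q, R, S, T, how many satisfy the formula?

8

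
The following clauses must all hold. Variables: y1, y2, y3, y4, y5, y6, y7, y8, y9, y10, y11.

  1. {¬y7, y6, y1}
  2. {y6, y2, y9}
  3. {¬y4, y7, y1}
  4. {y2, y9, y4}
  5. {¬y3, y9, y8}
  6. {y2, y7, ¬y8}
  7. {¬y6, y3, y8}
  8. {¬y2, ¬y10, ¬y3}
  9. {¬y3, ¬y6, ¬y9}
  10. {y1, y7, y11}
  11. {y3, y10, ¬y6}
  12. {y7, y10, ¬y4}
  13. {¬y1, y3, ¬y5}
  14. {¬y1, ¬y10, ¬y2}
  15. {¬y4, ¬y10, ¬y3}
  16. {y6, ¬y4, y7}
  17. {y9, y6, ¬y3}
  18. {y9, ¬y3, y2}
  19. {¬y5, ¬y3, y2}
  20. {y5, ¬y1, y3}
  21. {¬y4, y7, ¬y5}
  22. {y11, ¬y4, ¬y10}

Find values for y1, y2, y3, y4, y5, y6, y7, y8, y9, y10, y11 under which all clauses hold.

y1=T, y2=T, y3=T, y4=T, y5=T, y6=F, y7=T, y8=T, y9=T, y10=F, y11=F

Set y1 = True and propagate.
For the remaining variables, y2 = True, y3 = True, y4 = True, y5 = True, y6 = False, y7 = True, y8 = True, y9 = True, y10 = False, y11 = False works.
Check each clause:
  1. {y1, ¬y7, y6} — y1 is true.
  2. {y6, y9, y2} — y9 is true.
  3. {y7, ¬y4, y1} — y1 is true.
  4. {y4, y9, y2} — y9 is true.
  5. {y9, ¬y3, y8} — y8 is true.
  6. {y2, ¬y8, y7} — y2 is true.
  7. {y3, ¬y6, y8} — y8 is true.
  8. {¬y2, ¬y10, ¬y3} — ¬y10 is true.
  9. {¬y9, ¬y6, ¬y3} — ¬y6 is true.
  10. {y7, y1, y11} — y1 is true.
  11. {¬y6, y3, y10} — y3 is true.
  12. {y10, ¬y4, y7} — y7 is true.
  13. {¬y1, y3, ¬y5} — y3 is true.
  14. {¬y1, ¬y2, ¬y10} — ¬y10 is true.
  15. {¬y4, ¬y3, ¬y10} — ¬y10 is true.
  16. {y6, ¬y4, y7} — y7 is true.
  17. {y9, y6, ¬y3} — y9 is true.
  18. {¬y3, y9, y2} — y9 is true.
  19. {¬y3, y2, ¬y5} — y2 is true.
  20. {y3, ¬y1, y5} — y3 is true.
  21. {y7, ¬y5, ¬y4} — y7 is true.
  22. {¬y10, ¬y4, y11} — ¬y10 is true.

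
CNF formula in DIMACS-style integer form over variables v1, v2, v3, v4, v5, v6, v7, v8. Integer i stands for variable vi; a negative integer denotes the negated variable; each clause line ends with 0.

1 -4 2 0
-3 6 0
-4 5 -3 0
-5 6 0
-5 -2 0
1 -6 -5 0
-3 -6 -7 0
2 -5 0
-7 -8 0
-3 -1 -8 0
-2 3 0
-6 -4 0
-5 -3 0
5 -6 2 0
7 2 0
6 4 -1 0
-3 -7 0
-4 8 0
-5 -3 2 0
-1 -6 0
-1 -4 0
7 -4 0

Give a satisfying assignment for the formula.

v1=F, v2=F, v3=F, v4=F, v5=F, v6=F, v7=T, v8=F

Try v1 = False.
The remaining clauses are satisfied by v2 = False, v3 = False, v4 = False, v5 = False, v6 = False, v7 = True, v8 = False.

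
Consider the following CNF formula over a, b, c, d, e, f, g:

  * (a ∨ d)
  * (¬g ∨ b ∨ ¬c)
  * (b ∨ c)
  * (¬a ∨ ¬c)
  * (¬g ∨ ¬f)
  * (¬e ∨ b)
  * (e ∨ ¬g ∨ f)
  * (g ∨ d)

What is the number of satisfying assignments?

18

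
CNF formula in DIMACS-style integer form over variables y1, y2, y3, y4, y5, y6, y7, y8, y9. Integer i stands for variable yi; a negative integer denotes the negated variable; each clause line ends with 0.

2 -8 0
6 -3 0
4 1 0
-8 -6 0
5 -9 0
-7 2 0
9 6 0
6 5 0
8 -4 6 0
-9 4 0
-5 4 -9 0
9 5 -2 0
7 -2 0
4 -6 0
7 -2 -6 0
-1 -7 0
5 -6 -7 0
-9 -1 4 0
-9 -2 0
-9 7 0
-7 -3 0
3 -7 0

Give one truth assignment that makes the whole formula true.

Try y1 = False.
  then y4 is forced to True.
Try y2 = False.
  then y8 is forced to False.
  then y7 is forced to False.
  then y6 is forced to True.
  then y9 is forced to False.
y3, y5 are now unconstrained; take y3 = False, y5 = True.

y1=False, y2=False, y3=False, y4=True, y5=True, y6=True, y7=False, y8=False, y9=False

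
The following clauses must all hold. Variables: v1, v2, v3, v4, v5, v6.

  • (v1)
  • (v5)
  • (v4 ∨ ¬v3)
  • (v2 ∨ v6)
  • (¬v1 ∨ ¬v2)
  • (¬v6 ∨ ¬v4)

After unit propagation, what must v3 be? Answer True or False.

False

Unit clause (v1) sets v1 = True.
Unit clause (v5) sets v5 = True.
From (¬v2 ∨ ¬v1) and v1 = True: v2 = False.
(v2 ∨ v6) with v2 = False leaves only v6, so v6 = True.
In (¬v4 ∨ ¬v6), ¬v6 is now false; ¬v4 must hold, so v4 = False.
(¬v3 ∨ v4) with v4 = False leaves only ¬v3, so v3 = False.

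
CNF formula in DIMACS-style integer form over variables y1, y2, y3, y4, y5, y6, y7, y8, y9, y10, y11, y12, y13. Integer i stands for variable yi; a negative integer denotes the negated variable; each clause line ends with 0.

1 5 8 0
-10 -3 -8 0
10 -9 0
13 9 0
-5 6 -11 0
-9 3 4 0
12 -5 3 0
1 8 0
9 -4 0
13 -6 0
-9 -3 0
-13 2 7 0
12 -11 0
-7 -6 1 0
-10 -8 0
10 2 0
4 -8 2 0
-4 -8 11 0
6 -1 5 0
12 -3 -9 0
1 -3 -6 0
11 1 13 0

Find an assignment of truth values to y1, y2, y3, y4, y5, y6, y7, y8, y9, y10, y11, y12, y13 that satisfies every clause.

y1=1, y2=1, y3=0, y4=0, y5=0, y6=1, y7=1, y8=0, y9=0, y10=1, y11=0, y12=0, y13=1

y2 occurs only positively in the remaining clauses — set y2 = True.
Try y1 = True.
Try y3 = False.
Branch on y4: take y4 = False.
  then y9 is forced to False.
  then y13 is forced to True.
For the remaining variables, y5 = False, y6 = True, y7 = True, y8 = False, y10 = True, y11 = False, y12 = False works.
Check each clause:
  1. (y8 \/ y5 \/ y1) — y1 is true.
  2. (~y3 \/ ~y10 \/ ~y8) — ~y8 is true.
  3. (y10 \/ ~y9) — y10 is true.
  4. (y9 \/ y13) — y13 is true.
  5. (~y11 \/ y6 \/ ~y5) — ~y5 is true.
  6. (y3 \/ ~y9 \/ y4) — ~y9 is true.
  7. (y12 \/ y3 \/ ~y5) — ~y5 is true.
  8. (y8 \/ y1) — y1 is true.
  9. (~y4 \/ y9) — ~y4 is true.
  10. (~y6 \/ y13) — y13 is true.
  11. (~y3 \/ ~y9) — ~y3 is true.
  12. (~y13 \/ y7 \/ y2) — y2 is true.
  13. (~y11 \/ y12) — ~y11 is true.
  14. (y1 \/ ~y7 \/ ~y6) — y1 is true.
  15. (~y8 \/ ~y10) — ~y8 is true.
  16. (y10 \/ y2) — y2 is true.
  17. (y2 \/ ~y8 \/ y4) — ~y8 is true.
  18. (y11 \/ ~y8 \/ ~y4) — ~y8 is true.
  19. (y5 \/ ~y1 \/ y6) — y6 is true.
  20. (~y3 \/ ~y9 \/ y12) — ~y3 is true.
  21. (~y6 \/ y1 \/ ~y3) — y1 is true.
  22. (y11 \/ y13 \/ y1) — y1 is true.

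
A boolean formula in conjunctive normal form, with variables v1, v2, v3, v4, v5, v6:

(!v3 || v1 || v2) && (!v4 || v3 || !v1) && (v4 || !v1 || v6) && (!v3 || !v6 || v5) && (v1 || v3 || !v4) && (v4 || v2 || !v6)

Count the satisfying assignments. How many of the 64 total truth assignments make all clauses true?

21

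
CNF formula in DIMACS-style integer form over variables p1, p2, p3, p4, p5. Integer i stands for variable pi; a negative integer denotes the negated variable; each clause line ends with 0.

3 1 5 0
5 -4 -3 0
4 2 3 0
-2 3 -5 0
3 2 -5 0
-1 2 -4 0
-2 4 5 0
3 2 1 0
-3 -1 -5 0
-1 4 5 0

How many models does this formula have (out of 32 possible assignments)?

6

The models are:
  p1=F p2=F p3=T p4=F p5=F
  p1=F p2=F p3=T p4=F p5=T
  p1=F p2=F p3=T p4=T p5=T
  p1=F p2=T p3=T p4=F p5=T
  p1=F p2=T p3=T p4=T p5=T
  p1=T p2=T p3=F p4=T p5=F
Count: 6.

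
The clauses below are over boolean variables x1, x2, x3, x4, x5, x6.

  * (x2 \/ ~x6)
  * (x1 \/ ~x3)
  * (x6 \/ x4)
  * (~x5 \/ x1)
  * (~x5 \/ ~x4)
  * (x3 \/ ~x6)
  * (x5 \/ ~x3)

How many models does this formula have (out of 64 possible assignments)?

5

The models are:
  x1=0 x2=0 x3=0 x4=1 x5=0 x6=0
  x1=0 x2=1 x3=0 x4=1 x5=0 x6=0
  x1=1 x2=0 x3=0 x4=1 x5=0 x6=0
  x1=1 x2=1 x3=0 x4=1 x5=0 x6=0
  x1=1 x2=1 x3=1 x4=0 x5=1 x6=1
Count: 5.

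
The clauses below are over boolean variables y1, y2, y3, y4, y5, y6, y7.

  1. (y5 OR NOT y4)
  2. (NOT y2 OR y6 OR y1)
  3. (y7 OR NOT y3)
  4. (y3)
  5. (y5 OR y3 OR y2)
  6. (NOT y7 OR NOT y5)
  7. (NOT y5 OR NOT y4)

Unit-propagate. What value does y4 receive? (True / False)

False

Unit clause (y3) sets y3 = True.
From (NOT y3 OR y7) and y3 = True: y7 = True.
From (NOT y5 OR NOT y7) and y7 = True: y5 = False.
(y5 OR NOT y4) with y5 = False leaves only NOT y4, so y4 = False.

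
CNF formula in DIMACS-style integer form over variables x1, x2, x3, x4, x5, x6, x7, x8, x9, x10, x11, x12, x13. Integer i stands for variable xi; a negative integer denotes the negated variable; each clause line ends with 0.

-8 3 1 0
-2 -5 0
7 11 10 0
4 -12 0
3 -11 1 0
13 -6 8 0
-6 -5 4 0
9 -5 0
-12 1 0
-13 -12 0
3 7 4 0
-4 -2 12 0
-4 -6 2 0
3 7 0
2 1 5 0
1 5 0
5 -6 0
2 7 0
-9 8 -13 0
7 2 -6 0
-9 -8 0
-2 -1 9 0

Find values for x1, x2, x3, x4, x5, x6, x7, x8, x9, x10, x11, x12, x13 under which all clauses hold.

x6 occurs only negated in the remaining clauses — set x6 = False.
x7 occurs only positively in the remaining clauses — set x7 = True.
Branch on x1: take x1 = True.
Try x2 = False.
Set x4 = False and propagate.
  then x12 is forced to False.
The remaining clauses are satisfied by x3 = False, x5 = False, x8 = False, x9 = False, x10 = False, x11 = True, x13 = True.
Every clause has at least one true literal under this assignment.

x1=True, x2=False, x3=False, x4=False, x5=False, x6=False, x7=True, x8=False, x9=False, x10=False, x11=True, x12=False, x13=True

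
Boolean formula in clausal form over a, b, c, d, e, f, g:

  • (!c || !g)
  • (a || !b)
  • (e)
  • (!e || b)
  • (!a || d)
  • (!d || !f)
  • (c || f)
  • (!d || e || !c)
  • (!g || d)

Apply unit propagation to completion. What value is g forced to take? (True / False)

False

Unit clause (e) sets e = True.
(!e || b) with e = True leaves only b, so b = True.
(a || !b): since b = True, the clause reduces to (a). a = True.
(d || !a): since a = True, the clause reduces to (d). d = True.
(!f || !d) with d = True leaves only !f, so f = False.
From (f || c) and f = False: c = True.
(!c || !g): since c = True, the clause reduces to (!g). g = False.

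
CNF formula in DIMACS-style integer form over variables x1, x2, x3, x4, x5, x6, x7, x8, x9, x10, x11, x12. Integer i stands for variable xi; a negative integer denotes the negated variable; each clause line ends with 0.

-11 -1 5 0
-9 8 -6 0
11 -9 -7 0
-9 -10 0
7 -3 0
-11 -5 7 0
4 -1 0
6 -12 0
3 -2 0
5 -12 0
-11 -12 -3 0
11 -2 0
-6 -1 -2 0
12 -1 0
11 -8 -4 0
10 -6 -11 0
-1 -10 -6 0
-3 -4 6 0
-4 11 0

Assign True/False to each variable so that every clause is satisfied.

x1 occurs only negated in the remaining clauses — set x1 = False.
x9 occurs only negated in the remaining clauses — set x9 = False.
Branch on x2: take x2 = True.
  then x3 is forced to True.
  then x7 is forced to True.
  then x11 is forced to True.
  then x12 is forced to False.
For the remaining variables, x4 = False, x5 = False, x6 = True, x8 = False, x10 = True works.
Check each clause:
  1. (x5 OR NOT x1 OR NOT x11) — NOT x1 is true.
  2. (NOT x9 OR x8 OR NOT x6) — NOT x9 is true.
  3. (x11 OR NOT x9 OR NOT x7) — x11 is true.
  4. (NOT x9 OR NOT x10) — NOT x9 is true.
  5. (x7 OR NOT x3) — x7 is true.
  6. (NOT x5 OR NOT x11 OR x7) — NOT x5 is true.
  7. (NOT x1 OR x4) — NOT x1 is true.
  8. (NOT x12 OR x6) — NOT x12 is true.
  9. (NOT x2 OR x3) — x3 is true.
  10. (NOT x12 OR x5) — NOT x12 is true.
  11. (NOT x12 OR NOT x3 OR NOT x11) — NOT x12 is true.
  12. (NOT x2 OR x11) — x11 is true.
  13. (NOT x1 OR NOT x6 OR NOT x2) — NOT x1 is true.
  14. (NOT x1 OR x12) — NOT x1 is true.
  15. (NOT x8 OR NOT x4 OR x11) — NOT x8 is true.
  16. (NOT x11 OR NOT x6 OR x10) — x10 is true.
  17. (NOT x1 OR NOT x10 OR NOT x6) — NOT x1 is true.
  18. (NOT x3 OR x6 OR NOT x4) — NOT x4 is true.
  19. (NOT x4 OR x11) — x11 is true.

x1 = 0, x2 = 1, x3 = 1, x4 = 0, x5 = 0, x6 = 1, x7 = 1, x8 = 0, x9 = 0, x10 = 1, x11 = 1, x12 = 0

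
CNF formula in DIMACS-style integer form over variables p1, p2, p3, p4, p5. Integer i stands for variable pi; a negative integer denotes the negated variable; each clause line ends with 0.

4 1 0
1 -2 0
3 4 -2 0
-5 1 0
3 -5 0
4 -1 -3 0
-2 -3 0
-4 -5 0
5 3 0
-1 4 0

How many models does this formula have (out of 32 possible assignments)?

2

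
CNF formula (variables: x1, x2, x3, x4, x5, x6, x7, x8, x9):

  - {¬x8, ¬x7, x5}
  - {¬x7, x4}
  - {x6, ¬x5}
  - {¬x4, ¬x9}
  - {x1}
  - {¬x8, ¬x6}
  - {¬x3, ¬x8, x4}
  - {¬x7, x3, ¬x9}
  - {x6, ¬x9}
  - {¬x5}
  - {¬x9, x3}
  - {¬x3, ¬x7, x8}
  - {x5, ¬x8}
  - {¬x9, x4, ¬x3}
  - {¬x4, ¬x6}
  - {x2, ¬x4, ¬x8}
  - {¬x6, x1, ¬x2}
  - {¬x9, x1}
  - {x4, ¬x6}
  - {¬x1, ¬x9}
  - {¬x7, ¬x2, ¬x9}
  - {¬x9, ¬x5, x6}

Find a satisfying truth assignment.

x1 = T, x2 = T, x3 = F, x4 = T, x5 = F, x6 = F, x7 = T, x8 = F, x9 = F

Check each clause:
  1. {¬x8, ¬x7, x5} — ¬x8 is true.
  2. {x4, ¬x7} — x4 is true.
  3. {¬x5, x6} — ¬x5 is true.
  4. {¬x9, ¬x4} — ¬x9 is true.
  5. {x1} — x1 is true.
  6. {¬x8, ¬x6} — ¬x8 is true.
  7. {¬x8, x4, ¬x3} — ¬x8 is true.
  8. {x3, ¬x9, ¬x7} — ¬x9 is true.
  9. {¬x9, x6} — ¬x9 is true.
  10. {¬x5} — ¬x5 is true.
  11. {x3, ¬x9} — ¬x9 is true.
  12. {x8, ¬x3, ¬x7} — ¬x3 is true.
  13. {¬x8, x5} — ¬x8 is true.
  14. {x4, ¬x3, ¬x9} — x4 is true.
  15. {¬x6, ¬x4} — ¬x6 is true.
  16. {¬x8, x2, ¬x4} — ¬x8 is true.
  17. {¬x6, ¬x2, x1} — x1 is true.
  18. {¬x9, x1} — x1 is true.
  19. {¬x6, x4} — ¬x6 is true.
  20. {¬x9, ¬x1} — ¬x9 is true.
  21. {¬x2, ¬x9, ¬x7} — ¬x9 is true.
  22. {¬x5, ¬x9, x6} — ¬x5 is true.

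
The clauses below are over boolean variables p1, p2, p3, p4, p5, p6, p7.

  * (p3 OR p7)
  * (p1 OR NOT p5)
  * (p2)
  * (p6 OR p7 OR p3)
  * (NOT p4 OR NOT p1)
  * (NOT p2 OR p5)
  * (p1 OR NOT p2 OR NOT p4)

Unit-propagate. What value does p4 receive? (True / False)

False

(p2) stands alone — p2 = True.
(NOT p2 OR p5): since p2 = True, the clause reduces to (p5). p5 = True.
From (NOT p5 OR p1) and p5 = True: p1 = True.
(NOT p1 OR NOT p4): since p1 = True, the clause reduces to (NOT p4). p4 = False.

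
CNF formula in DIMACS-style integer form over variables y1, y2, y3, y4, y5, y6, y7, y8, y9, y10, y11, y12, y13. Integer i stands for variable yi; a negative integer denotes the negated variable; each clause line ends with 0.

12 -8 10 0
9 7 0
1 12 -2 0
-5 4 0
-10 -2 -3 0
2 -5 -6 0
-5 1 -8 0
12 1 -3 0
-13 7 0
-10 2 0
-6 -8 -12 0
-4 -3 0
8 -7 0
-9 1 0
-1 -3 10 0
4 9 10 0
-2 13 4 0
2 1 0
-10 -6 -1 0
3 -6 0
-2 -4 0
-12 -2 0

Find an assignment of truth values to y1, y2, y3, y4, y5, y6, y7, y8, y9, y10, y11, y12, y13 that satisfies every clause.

y1=True, y2=True, y3=False, y4=False, y5=False, y6=False, y7=True, y8=True, y9=True, y10=True, y11=False, y12=False, y13=True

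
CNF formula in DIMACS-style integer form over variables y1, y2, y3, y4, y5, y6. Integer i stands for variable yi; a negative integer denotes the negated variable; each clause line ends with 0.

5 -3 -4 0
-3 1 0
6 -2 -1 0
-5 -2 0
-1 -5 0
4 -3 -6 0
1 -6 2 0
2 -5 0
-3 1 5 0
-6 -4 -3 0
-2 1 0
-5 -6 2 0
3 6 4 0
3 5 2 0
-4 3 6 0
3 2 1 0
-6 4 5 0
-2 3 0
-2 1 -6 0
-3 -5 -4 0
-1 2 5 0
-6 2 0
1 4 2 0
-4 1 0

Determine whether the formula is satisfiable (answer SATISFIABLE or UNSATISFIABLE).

UNSATISFIABLE

y2 = True:
  propagation gives y5=False, y1=True, y6=True, y4=True; an empty clause results — contradiction.
y2 = False:
  propagation gives y5=False, y3=True, y4=False, y1=True; an empty clause results — contradiction.
Every branch closes, so no satisfying assignment exists.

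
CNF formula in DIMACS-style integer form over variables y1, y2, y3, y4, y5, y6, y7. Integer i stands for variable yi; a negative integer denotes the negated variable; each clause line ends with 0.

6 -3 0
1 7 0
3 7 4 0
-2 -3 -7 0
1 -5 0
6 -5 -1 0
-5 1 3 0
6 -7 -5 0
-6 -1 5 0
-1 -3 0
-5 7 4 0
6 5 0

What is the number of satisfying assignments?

Split on y5, then y1.
  y5=1, y1=1: y2 free; 3 ways for (y3,y4,y6,y7) × 2^1 = 6.
  y5=1, y1=0: a clause becomes empty — 0.
  y5=0, y1=1: a clause becomes empty — 0.
  y5=0, y1=0: y4 free; 3 ways for (y2,y3,y6,y7) × 2^1 = 6.
Total: 6 + 0 + 0 + 6 = 12.

12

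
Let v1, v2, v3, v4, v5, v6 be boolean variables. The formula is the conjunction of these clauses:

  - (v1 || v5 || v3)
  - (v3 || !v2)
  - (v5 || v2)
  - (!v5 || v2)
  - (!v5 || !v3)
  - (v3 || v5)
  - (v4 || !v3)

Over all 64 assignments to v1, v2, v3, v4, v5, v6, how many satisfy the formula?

4

The models are:
  v1=F v2=T v3=T v4=T v5=F v6=F
  v1=F v2=T v3=T v4=T v5=F v6=T
  v1=T v2=T v3=T v4=T v5=F v6=F
  v1=T v2=T v3=T v4=T v5=F v6=T
That's 4 in total.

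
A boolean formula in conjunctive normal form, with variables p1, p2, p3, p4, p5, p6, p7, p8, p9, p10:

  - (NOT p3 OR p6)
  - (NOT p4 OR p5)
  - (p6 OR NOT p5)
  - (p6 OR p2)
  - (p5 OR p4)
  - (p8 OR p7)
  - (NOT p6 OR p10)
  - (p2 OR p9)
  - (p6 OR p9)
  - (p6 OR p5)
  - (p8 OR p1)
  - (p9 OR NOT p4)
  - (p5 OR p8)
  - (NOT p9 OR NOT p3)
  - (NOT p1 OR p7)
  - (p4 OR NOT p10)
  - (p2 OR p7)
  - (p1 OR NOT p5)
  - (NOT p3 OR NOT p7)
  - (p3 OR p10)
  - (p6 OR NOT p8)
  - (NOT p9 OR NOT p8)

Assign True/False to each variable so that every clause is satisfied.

p1=True  p2=True  p3=False  p4=True  p5=True  p6=True  p7=True  p8=False  p9=True  p10=True

Pure literal: p2 appears only positively; assign p2 = True.
Try p1 = True.
  then p7 is forced to True.
  then p3 is forced to False.
  then p10 is forced to True.
  then p4 is forced to True.
  then p5 is forced to True.
  then p6 is forced to True.
  then p9 is forced to True.
  then p8 is forced to False.
Every clause has at least one true literal under this assignment.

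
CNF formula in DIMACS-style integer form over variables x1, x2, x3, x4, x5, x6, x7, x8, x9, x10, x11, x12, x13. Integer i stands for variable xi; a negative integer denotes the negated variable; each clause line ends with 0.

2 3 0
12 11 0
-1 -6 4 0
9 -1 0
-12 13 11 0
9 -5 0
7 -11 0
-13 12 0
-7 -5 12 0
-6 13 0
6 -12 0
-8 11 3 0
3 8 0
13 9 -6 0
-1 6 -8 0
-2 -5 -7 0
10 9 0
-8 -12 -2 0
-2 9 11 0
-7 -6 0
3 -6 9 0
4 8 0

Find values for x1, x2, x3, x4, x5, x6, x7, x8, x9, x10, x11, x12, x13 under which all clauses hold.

x1 = T  x2 = T  x3 = T  x4 = T  x5 = F  x6 = T  x7 = F  x8 = F  x9 = T  x10 = F  x11 = F  x12 = T  x13 = T

Check each clause:
  1. {x2, x3} — x2 is true.
  2. {x11, x12} — x12 is true.
  3. {¬x1, ¬x6, x4} — x4 is true.
  4. {¬x1, x9} — x9 is true.
  5. {¬x12, x11, x13} — x13 is true.
  6. {x9, ¬x5} — x9 is true.
  7. {¬x11, x7} — ¬x11 is true.
  8. {x12, ¬x13} — x12 is true.
  9. {¬x5, ¬x7, x12} — ¬x7 is true.
  10. {¬x6, x13} — x13 is true.
  11. {¬x12, x6} — x6 is true.
  12. {x11, x3, ¬x8} — x3 is true.
  13. {x3, x8} — x3 is true.
  14. {x9, ¬x6, x13} — x9 is true.
  15. {x6, ¬x8, ¬x1} — ¬x8 is true.
  16. {¬x2, ¬x5, ¬x7} — ¬x7 is true.
  17. {x10, x9} — x9 is true.
  18. {¬x8, ¬x12, ¬x2} — ¬x8 is true.
  19. {¬x2, x9, x11} — x9 is true.
  20. {¬x7, ¬x6} — ¬x7 is true.
  21. {¬x6, x9, x3} — x9 is true.
  22. {x8, x4} — x4 is true.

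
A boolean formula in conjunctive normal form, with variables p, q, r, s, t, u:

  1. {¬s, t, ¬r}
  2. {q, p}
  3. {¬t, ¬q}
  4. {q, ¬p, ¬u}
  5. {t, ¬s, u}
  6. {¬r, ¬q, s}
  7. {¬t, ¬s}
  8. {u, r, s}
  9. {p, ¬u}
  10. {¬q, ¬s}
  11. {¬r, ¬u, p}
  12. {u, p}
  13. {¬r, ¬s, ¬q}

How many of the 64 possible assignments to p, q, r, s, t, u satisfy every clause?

3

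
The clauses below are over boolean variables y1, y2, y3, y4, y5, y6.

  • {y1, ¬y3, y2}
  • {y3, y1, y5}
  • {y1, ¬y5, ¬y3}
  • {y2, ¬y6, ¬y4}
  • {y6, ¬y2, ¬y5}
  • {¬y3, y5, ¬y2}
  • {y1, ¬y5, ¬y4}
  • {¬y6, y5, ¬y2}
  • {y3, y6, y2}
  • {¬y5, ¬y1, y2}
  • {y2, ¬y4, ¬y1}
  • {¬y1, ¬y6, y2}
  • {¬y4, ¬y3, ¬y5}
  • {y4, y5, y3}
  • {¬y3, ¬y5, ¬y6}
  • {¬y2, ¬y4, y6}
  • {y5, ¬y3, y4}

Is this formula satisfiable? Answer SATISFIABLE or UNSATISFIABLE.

SATISFIABLE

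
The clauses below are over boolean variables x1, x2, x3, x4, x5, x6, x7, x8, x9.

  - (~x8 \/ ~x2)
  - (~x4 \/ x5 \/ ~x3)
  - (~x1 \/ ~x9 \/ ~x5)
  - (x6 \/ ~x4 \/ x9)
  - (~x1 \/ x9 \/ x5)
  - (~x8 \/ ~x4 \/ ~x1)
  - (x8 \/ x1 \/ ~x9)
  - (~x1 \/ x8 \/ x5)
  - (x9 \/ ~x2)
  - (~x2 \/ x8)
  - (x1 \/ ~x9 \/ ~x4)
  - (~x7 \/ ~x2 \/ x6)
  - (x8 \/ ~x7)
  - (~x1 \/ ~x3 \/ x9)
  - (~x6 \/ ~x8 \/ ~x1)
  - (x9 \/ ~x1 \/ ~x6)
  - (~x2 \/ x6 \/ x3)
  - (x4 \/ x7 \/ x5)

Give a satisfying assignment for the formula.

x1=F, x2=F, x3=F, x4=T, x5=F, x6=T, x7=T, x8=T, x9=F

Check each clause:
  1. (~x2 \/ ~x8) — ~x2 is true.
  2. (x5 \/ ~x3 \/ ~x4) — ~x3 is true.
  3. (~x1 \/ ~x9 \/ ~x5) — ~x5 is true.
  4. (x9 \/ x6 \/ ~x4) — x6 is true.
  5. (x9 \/ ~x1 \/ x5) — ~x1 is true.
  6. (~x1 \/ ~x8 \/ ~x4) — ~x1 is true.
  7. (x8 \/ ~x9 \/ x1) — x8 is true.
  8. (~x1 \/ x8 \/ x5) — x8 is true.
  9. (x9 \/ ~x2) — ~x2 is true.
  10. (~x2 \/ x8) — x8 is true.
  11. (x1 \/ ~x9 \/ ~x4) — ~x9 is true.
  12. (x6 \/ ~x2 \/ ~x7) — x6 is true.
  13. (x8 \/ ~x7) — x8 is true.
  14. (x9 \/ ~x1 \/ ~x3) — ~x3 is true.
  15. (~x1 \/ ~x6 \/ ~x8) — ~x1 is true.
  16. (x9 \/ ~x1 \/ ~x6) — ~x1 is true.
  17. (x6 \/ ~x2 \/ x3) — ~x2 is true.
  18. (x4 \/ x7 \/ x5) — x4 is true.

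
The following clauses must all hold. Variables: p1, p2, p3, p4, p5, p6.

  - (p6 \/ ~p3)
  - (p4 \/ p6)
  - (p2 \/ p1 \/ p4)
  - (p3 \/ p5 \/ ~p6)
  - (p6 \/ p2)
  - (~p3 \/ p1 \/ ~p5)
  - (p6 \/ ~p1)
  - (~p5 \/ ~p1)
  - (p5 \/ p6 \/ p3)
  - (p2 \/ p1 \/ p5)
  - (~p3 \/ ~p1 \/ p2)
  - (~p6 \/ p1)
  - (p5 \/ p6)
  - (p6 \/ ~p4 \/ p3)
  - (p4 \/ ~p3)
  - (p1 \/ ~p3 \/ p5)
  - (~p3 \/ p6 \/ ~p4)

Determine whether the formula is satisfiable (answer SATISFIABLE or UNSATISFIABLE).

p2 occurs only positively in the remaining clauses — set p2 = True.
Set p1 = True and propagate.
  then p6 is forced to True.
  then p5 is forced to False.
  then p3 is forced to True.
  then p4 is forced to True.
So p1=True, p2=True, p3=True, p4=True, p5=False, p6=True is a satisfying assignment.

SATISFIABLE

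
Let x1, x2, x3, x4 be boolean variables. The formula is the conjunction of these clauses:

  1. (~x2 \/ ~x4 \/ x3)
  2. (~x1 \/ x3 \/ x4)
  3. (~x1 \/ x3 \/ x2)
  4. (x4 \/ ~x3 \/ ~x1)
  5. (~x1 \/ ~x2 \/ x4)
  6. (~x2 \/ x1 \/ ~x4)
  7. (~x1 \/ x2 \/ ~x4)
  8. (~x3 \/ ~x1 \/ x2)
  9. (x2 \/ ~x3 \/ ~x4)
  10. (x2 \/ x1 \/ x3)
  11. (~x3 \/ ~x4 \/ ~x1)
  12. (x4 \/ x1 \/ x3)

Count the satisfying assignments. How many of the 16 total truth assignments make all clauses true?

The models are:
  x1=0 x2=0 x3=1 x4=0
  x1=0 x2=1 x3=1 x4=0
That's 2 in total.

2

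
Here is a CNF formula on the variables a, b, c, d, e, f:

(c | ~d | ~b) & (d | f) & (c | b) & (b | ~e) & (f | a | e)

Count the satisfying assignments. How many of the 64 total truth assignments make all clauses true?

20

Split on b, then c.
  b=1, c=1: 11 of the 16 assignments to (a,d,e,f) work.
  b=1, c=0: remaining (a,d,e,f) ∈ {(0,0,0,1); (0,0,1,1); (1,0,0,1); (1,0,1,1)} — 4.
  b=0, c=1: 5 of the 16 assignments to (a,d,e,f) work.
  b=0, c=0: a clause becomes empty — 0.
Total: 11 + 4 + 5 + 0 = 20.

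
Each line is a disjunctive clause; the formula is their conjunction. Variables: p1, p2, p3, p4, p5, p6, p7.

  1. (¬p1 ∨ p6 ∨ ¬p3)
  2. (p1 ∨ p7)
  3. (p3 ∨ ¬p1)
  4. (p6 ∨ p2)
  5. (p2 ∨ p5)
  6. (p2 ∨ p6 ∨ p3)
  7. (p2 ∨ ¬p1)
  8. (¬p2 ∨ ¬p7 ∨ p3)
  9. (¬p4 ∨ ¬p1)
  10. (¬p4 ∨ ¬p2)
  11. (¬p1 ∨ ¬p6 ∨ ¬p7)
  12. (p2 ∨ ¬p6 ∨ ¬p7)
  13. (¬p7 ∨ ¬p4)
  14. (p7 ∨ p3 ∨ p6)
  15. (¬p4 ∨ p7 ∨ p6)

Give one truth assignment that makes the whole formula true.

p4 occurs only negated in the remaining clauses — set p4 = False.
Branch on p1: take p1 = False.
  then p7 is forced to True.
Try p2 = True.
  then p3 is forced to True.
p5, p6 are now unconstrained; take p5 = False, p6 = True.

p1=F, p2=T, p3=T, p4=F, p5=F, p6=T, p7=T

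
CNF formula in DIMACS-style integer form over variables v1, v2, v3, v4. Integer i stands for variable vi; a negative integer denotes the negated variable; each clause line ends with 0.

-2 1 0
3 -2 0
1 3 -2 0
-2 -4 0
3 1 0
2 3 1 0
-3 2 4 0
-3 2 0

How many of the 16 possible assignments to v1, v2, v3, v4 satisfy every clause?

3

The models are:
  v1=1 v2=0 v3=0 v4=0
  v1=1 v2=0 v3=0 v4=1
  v1=1 v2=1 v3=1 v4=0
That's 3 in total.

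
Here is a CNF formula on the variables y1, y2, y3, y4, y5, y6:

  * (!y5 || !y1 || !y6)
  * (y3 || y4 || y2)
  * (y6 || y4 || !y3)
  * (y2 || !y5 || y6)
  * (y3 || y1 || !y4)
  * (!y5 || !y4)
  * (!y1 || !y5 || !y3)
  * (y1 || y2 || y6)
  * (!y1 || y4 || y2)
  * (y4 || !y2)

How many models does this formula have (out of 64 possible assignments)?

Case analysis on y4 and y1:
  y4=1, y1=1: forces y5=0; y2, y3, y6 free → 2^3 = 8.
  y4=1, y1=0: remaining (y2,y3,y5,y6) ∈ {(0,1,0,1); (1,1,0,0); (1,1,0,1)} — 3.
  y4=0, y1=1: a clause becomes empty — 0.
  y4=0, y1=0: remaining (y2,y3,y5,y6) ∈ {(0,1,0,1); (0,1,1,1)} — 2.
Total: 8 + 3 + 0 + 2 = 13.

13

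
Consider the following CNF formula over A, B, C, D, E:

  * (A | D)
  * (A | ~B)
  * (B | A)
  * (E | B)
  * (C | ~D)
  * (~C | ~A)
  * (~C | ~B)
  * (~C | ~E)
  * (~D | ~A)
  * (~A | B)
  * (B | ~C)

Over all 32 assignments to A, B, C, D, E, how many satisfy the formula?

2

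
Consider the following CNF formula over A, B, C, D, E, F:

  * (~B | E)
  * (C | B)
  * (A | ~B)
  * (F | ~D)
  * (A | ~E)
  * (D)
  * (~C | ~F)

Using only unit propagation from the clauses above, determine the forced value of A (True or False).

True

(D) stands alone — D = True.
(~D | F) with D = True leaves only F, so F = True.
(~F | ~C) with F = True leaves only ~C, so C = False.
(C | B) with C = False leaves only B, so B = True.
(E | ~B) with B = True leaves only E, so E = True.
In (~B | A), ~B is now false; A must hold, so A = True.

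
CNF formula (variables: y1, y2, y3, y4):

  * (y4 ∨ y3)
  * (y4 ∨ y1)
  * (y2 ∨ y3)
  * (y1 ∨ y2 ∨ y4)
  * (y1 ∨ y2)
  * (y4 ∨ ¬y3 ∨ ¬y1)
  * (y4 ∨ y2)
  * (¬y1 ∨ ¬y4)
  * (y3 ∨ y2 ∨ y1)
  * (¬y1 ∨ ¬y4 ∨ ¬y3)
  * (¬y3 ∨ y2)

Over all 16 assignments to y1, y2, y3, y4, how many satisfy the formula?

Satisfying assignments:
  y1=F y2=T y3=F y4=T
  y1=F y2=T y3=T y4=T
Count: 2.

2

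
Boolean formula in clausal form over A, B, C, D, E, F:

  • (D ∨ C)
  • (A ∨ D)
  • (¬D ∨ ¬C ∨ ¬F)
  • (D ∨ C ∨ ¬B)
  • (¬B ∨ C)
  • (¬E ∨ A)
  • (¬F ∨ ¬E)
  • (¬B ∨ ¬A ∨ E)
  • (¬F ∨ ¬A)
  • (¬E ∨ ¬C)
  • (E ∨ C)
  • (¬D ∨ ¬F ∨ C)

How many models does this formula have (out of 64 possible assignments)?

Satisfying assignments:
  A=F B=F C=T D=T E=F F=F
  A=F B=T C=T D=T E=F F=F
  A=T B=F C=F D=T E=T F=F
  A=T B=F C=T D=F E=F F=F
  A=T B=F C=T D=T E=F F=F
That's 5 in total.

5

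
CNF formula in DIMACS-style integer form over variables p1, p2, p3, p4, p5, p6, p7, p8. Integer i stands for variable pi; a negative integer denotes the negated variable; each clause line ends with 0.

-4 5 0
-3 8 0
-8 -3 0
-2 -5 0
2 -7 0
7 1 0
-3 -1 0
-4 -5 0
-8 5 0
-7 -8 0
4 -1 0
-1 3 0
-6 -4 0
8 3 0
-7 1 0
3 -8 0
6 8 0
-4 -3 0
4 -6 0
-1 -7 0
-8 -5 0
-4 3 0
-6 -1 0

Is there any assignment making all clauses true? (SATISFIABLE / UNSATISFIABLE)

p3 = True:
  propagation gives p8=True; an empty clause results — contradiction.
p3 = False:
  propagation gives p1=False, p7=True; an empty clause results — contradiction.
Every branch closes, so no satisfying assignment exists.

UNSATISFIABLE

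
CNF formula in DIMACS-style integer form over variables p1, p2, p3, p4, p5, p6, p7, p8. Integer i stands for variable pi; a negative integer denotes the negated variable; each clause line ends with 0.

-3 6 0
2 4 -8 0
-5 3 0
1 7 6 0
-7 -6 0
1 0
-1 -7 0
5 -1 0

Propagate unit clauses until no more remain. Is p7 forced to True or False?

False

(p1) is a unit clause: p1 = True.
From (~p7 | ~p1) and p1 = True: p7 = False.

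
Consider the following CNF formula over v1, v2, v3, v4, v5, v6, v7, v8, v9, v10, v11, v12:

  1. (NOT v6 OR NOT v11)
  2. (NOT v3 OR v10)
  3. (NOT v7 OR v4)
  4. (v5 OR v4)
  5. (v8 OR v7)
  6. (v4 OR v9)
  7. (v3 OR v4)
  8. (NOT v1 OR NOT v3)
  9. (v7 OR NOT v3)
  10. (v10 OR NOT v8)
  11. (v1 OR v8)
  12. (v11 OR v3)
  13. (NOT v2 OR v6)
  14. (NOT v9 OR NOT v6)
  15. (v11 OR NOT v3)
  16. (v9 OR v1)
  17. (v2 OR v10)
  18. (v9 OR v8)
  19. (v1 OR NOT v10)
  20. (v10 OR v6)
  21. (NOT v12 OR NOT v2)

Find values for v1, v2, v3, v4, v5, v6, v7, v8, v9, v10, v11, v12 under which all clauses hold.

v1=True, v2=False, v3=False, v4=True, v5=True, v6=False, v7=True, v8=True, v9=True, v10=True, v11=True, v12=False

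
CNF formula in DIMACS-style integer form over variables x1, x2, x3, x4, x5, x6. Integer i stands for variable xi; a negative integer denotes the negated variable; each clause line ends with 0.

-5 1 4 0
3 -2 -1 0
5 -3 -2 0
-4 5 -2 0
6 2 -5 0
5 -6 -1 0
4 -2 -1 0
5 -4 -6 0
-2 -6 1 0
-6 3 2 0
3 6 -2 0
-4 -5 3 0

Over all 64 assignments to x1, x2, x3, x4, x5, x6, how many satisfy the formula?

15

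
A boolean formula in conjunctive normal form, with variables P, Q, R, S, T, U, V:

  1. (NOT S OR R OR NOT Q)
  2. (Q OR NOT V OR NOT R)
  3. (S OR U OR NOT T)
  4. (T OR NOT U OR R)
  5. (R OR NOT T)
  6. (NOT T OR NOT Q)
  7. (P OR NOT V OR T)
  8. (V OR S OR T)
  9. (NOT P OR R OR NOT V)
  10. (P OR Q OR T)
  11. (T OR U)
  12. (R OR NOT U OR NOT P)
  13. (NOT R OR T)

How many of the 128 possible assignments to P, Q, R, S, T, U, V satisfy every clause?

6

Satisfying assignments:
  P=F Q=F R=T S=F T=T U=T V=F
  P=F Q=F R=T S=T T=T U=F V=F
  P=F Q=F R=T S=T T=T U=T V=F
  P=T Q=F R=T S=F T=T U=T V=F
  P=T Q=F R=T S=T T=T U=F V=F
  P=T Q=F R=T S=T T=T U=T V=F
That's 6 in total.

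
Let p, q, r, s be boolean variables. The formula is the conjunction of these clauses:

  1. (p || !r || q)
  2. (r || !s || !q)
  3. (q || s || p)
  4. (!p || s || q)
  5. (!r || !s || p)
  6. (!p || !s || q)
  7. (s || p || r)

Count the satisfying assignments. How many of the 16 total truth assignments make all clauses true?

5

The models are:
  p=0 q=0 r=0 s=1
  p=0 q=1 r=1 s=0
  p=1 q=1 r=0 s=0
  p=1 q=1 r=1 s=0
  p=1 q=1 r=1 s=1
Count: 5.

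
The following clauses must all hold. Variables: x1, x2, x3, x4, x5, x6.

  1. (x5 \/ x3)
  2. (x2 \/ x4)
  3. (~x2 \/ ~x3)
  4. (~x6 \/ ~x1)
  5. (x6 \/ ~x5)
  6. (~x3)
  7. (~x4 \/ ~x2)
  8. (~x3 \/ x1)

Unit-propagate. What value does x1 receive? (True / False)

(~x3) is a unit clause: x3 = False.
(x3 \/ x5) with x3 = False leaves only x5, so x5 = True.
In (~x5 \/ x6), ~x5 is now false; x6 must hold, so x6 = True.
(~x6 \/ ~x1): since x6 = True, the clause reduces to (~x1). x1 = False.

False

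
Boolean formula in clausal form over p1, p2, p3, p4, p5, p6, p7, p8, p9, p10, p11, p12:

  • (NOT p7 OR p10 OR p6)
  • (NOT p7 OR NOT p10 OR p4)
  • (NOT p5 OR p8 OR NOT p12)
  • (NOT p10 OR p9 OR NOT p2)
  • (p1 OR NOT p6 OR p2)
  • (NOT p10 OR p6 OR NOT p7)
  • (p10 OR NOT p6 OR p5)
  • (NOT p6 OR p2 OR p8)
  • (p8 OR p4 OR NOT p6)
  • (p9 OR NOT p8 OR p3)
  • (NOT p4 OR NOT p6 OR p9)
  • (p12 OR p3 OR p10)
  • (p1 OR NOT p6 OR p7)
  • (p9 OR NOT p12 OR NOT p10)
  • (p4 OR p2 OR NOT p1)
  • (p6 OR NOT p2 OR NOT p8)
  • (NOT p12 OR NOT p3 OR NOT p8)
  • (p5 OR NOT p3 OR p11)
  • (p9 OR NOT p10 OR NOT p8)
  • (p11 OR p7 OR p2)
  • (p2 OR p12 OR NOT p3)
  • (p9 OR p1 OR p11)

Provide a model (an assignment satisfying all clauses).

Pure literal: p9 appears only positively; assign p9 = True.
Set p1 = False and propagate.
Set p2 = True and propagate.
For the remaining variables, p3 = False, p4 = True, p5 = True, p6 = True, p7 = True, p8 = True, p10 = True, p11 = False, p12 = True works.

p1 = 0  p2 = 1  p3 = 0  p4 = 1  p5 = 1  p6 = 1  p7 = 1  p8 = 1  p9 = 1  p10 = 1  p11 = 0  p12 = 1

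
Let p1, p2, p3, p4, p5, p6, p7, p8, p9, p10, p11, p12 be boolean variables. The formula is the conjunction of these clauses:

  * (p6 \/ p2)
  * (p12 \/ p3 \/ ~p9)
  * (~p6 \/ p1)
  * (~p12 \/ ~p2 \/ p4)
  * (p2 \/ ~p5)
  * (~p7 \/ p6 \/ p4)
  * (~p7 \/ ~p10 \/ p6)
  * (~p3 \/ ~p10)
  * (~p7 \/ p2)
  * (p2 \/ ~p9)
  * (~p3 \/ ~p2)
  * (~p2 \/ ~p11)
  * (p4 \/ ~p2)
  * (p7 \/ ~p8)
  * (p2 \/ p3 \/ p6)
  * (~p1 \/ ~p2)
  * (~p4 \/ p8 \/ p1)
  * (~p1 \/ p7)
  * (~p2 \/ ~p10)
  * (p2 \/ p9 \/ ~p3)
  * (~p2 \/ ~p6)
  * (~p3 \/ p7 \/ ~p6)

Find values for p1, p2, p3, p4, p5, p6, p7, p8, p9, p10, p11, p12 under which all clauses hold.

p1=0  p2=1  p3=0  p4=1  p5=1  p6=0  p7=1  p8=1  p9=1  p10=0  p11=0  p12=1

Check each clause:
  1. (p6 \/ p2) — p2 is true.
  2. (p3 \/ p12 \/ ~p9) — p12 is true.
  3. (~p6 \/ p1) — ~p6 is true.
  4. (~p2 \/ p4 \/ ~p12) — p4 is true.
  5. (~p5 \/ p2) — p2 is true.
  6. (p4 \/ p6 \/ ~p7) — p4 is true.
  7. (~p10 \/ ~p7 \/ p6) — ~p10 is true.
  8. (~p3 \/ ~p10) — ~p3 is true.
  9. (~p7 \/ p2) — p2 is true.
  10. (p2 \/ ~p9) — p2 is true.
  11. (~p3 \/ ~p2) — ~p3 is true.
  12. (~p11 \/ ~p2) — ~p11 is true.
  13. (~p2 \/ p4) — p4 is true.
  14. (p7 \/ ~p8) — p7 is true.
  15. (p6 \/ p2 \/ p3) — p2 is true.
  16. (~p2 \/ ~p1) — ~p1 is true.
  17. (p8 \/ p1 \/ ~p4) — p8 is true.
  18. (~p1 \/ p7) — ~p1 is true.
  19. (~p10 \/ ~p2) — ~p10 is true.
  20. (p2 \/ p9 \/ ~p3) — p9 is true.
  21. (~p2 \/ ~p6) — ~p6 is true.
  22. (~p6 \/ ~p3 \/ p7) — ~p6 is true.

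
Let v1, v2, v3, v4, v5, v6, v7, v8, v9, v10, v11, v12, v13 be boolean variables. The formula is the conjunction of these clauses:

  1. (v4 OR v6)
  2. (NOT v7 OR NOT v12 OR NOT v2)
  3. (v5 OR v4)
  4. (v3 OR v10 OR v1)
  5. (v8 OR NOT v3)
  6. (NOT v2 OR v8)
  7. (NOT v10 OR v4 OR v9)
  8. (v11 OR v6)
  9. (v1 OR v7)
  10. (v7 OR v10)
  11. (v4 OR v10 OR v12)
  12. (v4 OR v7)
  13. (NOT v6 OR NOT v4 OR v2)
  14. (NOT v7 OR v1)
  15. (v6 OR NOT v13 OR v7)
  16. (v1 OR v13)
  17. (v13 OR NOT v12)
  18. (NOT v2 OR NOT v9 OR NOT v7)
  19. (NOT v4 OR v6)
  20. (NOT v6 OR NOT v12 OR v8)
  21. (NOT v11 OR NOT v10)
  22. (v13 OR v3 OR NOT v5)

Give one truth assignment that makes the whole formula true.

v1 = 1  v2 = 1  v3 = 0  v4 = 1  v5 = 1  v6 = 1  v7 = 1  v8 = 1  v9 = 0  v10 = 0  v11 = 0  v12 = 0  v13 = 1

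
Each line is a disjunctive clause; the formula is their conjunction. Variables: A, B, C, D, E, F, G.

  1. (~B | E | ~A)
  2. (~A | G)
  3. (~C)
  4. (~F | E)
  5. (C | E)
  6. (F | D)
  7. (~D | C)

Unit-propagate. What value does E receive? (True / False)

Unit clause (~C) sets C = False.
(E | C) with C = False leaves only E, so E = True.

True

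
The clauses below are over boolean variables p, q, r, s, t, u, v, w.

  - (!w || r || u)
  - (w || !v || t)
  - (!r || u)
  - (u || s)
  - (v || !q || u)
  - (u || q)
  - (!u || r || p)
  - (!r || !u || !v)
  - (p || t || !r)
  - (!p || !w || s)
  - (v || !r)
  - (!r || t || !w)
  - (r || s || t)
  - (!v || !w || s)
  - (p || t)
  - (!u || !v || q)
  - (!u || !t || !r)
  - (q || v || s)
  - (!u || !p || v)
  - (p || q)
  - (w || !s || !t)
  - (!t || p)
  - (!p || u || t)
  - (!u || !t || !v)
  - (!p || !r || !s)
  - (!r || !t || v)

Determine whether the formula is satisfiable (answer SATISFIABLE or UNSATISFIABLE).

SATISFIABLE

Branch on p: take p = True.
Try q = True.
For the remaining variables, r = False, s = True, t = False, u = True, v = True, w = True works.
So p = True, q = True, r = False, s = True, t = False, u = True, v = True, w = True is a satisfying assignment.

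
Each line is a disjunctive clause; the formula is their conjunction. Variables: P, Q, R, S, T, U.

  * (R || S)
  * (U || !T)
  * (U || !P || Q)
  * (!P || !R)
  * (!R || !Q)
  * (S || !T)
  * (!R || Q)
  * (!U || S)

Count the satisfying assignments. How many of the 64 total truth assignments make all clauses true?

Split on R, then Q.
  R=1, Q=1: a clause becomes empty — 0.
  R=1, Q=0: a clause becomes empty — 0.
  R=0, Q=1: P free; 3 ways for (S,T,U) × 2^1 = 6.
  R=0, Q=0: 5 of the 16 assignments to (P,S,T,U) work.
Total: 0 + 0 + 6 + 5 = 11.

11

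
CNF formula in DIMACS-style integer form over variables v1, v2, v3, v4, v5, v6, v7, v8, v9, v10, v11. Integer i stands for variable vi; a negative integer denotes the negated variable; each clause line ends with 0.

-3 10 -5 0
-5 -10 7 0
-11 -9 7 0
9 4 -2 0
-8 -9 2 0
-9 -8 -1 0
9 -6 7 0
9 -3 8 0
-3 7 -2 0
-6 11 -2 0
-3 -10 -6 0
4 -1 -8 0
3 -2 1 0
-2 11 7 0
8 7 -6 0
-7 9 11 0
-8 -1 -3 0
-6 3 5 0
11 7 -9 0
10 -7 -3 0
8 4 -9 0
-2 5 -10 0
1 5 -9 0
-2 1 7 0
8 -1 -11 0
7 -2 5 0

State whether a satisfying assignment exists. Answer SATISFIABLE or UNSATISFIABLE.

SATISFIABLE

Pure literal: v6 appears only negated; assign v6 = False.
Try v1 = False.
Try v2 = False.
Try v3 = False.
The remaining clauses are satisfied by v4 = False, v5 = True, v7 = False, v8 = True, v9 = False, v10 = False, v11 = True.
Every clause has at least one true literal under this assignment.
So v1 = False  v2 = False  v3 = False  v4 = False  v5 = True  v6 = False  v7 = False  v8 = True  v9 = False  v10 = False  v11 = True is a satisfying assignment.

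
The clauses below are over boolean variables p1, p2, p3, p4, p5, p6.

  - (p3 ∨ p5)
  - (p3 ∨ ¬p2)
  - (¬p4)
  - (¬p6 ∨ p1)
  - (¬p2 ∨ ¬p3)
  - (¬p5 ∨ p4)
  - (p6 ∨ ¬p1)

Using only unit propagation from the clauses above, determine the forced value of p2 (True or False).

False

(¬p4) stands alone — p4 = False.
(¬p5 ∨ p4) with p4 = False leaves only ¬p5, so p5 = False.
(p5 ∨ p3): since p5 = False, the clause reduces to (p3). p3 = True.
(¬p3 ∨ ¬p2) with p3 = True leaves only ¬p2, so p2 = False.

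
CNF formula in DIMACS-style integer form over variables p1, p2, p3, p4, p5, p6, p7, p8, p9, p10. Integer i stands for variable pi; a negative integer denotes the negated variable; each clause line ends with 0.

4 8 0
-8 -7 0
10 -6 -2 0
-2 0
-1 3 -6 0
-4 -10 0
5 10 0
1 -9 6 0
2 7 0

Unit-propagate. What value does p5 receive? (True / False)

(~p2) stands alone — p2 = False.
In (p7 | p2), p2 is now false; p7 must hold, so p7 = True.
In (~p8 | ~p7), ~p7 is now false; ~p8 must hold, so p8 = False.
(p4 | p8): since p8 = False, the clause reduces to (p4). p4 = True.
(~p4 | ~p10) with p4 = True leaves only ~p10, so p10 = False.
(p10 | p5): since p10 = False, the clause reduces to (p5). p5 = True.

True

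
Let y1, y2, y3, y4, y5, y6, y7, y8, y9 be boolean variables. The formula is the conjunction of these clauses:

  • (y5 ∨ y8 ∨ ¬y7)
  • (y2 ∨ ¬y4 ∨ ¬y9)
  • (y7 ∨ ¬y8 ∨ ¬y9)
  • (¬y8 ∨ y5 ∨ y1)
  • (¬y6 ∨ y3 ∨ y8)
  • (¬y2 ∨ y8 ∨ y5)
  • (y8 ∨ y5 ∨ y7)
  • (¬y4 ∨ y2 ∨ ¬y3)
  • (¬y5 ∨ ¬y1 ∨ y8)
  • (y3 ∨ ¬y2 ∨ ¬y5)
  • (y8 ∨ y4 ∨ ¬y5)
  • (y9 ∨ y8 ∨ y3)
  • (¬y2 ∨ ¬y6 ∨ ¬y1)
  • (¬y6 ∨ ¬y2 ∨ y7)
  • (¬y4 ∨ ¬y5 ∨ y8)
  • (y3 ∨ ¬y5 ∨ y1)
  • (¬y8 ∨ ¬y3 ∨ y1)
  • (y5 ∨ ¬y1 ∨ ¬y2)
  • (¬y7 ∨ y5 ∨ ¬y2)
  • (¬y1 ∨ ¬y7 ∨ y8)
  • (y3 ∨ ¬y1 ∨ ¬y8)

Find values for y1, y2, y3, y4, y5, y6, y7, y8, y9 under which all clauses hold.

y1=1, y2=0, y3=1, y4=0, y5=0, y6=0, y7=1, y8=1, y9=1

Pure literal: y6 appears only negated; assign y6 = False.
Branch on y1: take y1 = True.
Set y2 = False and propagate.
Try y3 = True.
  then y4 is forced to False.
For the remaining variables, y5 = False, y7 = True, y8 = True, y9 = True works.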